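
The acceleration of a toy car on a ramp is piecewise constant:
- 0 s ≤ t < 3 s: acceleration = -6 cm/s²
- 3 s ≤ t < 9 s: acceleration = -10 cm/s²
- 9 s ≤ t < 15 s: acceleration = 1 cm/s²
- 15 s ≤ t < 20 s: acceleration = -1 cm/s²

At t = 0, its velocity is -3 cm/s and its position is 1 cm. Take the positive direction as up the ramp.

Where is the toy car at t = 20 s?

On each constant-a segment, Δv = aΔt and Δx = v₀Δt + ½aΔt²; chain segment to segment.
0–3 s: v starts -3 cm/s; Δx = -3·3 + ½·-6·3² = -36 cm; v ends -21 cm/s.
3–9 s: v starts -21 cm/s; Δx = -21·6 + ½·-10·6² = -306 cm; v ends -81 cm/s.
9–15 s: v starts -81 cm/s; Δx = -81·6 + ½·1·6² = -468 cm; v ends -75 cm/s.
15–20 s: v starts -75 cm/s; Δx = -75·5 + ½·-1·5² = -387.5 cm; v ends -80 cm/s.
x(20) = 1 + Σ Δx = -1196.5 cm.

-1196.5 cm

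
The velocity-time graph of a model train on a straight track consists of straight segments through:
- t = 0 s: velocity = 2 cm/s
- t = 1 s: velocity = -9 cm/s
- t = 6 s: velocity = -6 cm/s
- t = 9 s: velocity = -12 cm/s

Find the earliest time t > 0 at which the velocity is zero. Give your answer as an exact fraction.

t = 2/11 s

v changes sign on 0–1 s (from 2 to -9); the graph is linear there, so v = 0 at t = 0 + (-2)·(1 − 0)/(-9 − 2) = 2/11 s.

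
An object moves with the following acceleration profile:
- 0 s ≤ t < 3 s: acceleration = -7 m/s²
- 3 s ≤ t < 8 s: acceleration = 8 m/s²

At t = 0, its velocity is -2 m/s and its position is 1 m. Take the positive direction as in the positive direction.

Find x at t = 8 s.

-51.5 m

On each constant-a segment, Δv = aΔt and Δx = v₀Δt + ½aΔt²; chain segment to segment.
0–3 s: v starts -2 m/s; Δx = -2·3 + ½·-7·3² = -37.5 m; v ends -23 m/s.
3–8 s: v starts -23 m/s; Δx = -23·5 + ½·8·5² = -15 m; v ends 17 m/s.
x(8) = 1 + Σ Δx = -51.5 m.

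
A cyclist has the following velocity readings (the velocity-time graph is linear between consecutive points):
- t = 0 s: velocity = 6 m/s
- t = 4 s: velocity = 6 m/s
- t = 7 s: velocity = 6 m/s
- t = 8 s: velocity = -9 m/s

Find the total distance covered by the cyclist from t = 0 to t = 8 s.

Distance (not displacement) is the total path length: add the absolute areas under v-t.
0–4 s: |6| × 4 = 24 m
4–7 s: |6| × 3 = 18 m
7–8 s: v = 0 at t = 7.4 s; triangle areas 1.2 + 2.7 = 3.9 m
Total distance = 45.9 m

45.9 m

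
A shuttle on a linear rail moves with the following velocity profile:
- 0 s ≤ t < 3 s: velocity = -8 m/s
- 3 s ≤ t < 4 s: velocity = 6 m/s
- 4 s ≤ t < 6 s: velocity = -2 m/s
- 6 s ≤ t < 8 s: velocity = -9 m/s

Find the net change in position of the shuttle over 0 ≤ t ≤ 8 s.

-40 m

Displacement is the signed area under the v-t curve.
0–3 s: -8 × 3 = -24 m
3–4 s: 6 × 1 = 6 m
4–6 s: -2 × 2 = -4 m
6–8 s: -9 × 2 = -18 m
Net displacement = -40 m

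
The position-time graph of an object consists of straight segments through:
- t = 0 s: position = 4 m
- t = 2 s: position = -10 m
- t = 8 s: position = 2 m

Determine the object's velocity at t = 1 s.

-7 m/s

Velocity is the slope of the x-t graph on 0–2 s: (-10 − 4)/(2 − 0) = -7 m/s.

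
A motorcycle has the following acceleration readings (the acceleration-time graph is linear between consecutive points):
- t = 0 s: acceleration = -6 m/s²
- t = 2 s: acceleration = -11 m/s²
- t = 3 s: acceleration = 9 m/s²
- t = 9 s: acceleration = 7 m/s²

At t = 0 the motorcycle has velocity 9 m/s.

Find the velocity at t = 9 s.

Δv equals the area under the a-t graph; then v = v₀ + Δv.
0–2 s: ½(-6 + -11)(2) = -17 m/s
2–3 s: ½(-11 + 9)(1) = -1 m/s
3–9 s: ½(9 + 7)(6) = 48 m/s
Δv = 30 m/s, so v(9) = 9 + (30) = 39 m/s.

39 m/s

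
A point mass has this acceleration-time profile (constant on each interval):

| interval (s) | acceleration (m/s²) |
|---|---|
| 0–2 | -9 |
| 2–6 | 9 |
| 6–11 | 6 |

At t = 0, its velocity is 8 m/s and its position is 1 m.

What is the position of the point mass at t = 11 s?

236 m

On each constant-a segment, Δv = aΔt and Δx = v₀Δt + ½aΔt²; chain segment to segment.
0–2 s: v starts 8 m/s; Δx = 8·2 + ½·-9·2² = -2 m; v ends -10 m/s.
2–6 s: v starts -10 m/s; Δx = -10·4 + ½·9·4² = 32 m; v ends 26 m/s.
6–11 s: v starts 26 m/s; Δx = 26·5 + ½·6·5² = 205 m; v ends 56 m/s.
x(11) = 1 + Σ Δx = 236 m.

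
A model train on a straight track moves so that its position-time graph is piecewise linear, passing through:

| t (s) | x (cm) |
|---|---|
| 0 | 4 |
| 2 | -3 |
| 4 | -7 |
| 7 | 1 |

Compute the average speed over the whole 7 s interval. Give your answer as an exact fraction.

19/7 cm/s

Average speed = (total path length)/(elapsed time); on a piecewise-linear x-t graph the path length is Σ|Δx|.
0–2 s: |Δx| = |-3 − 4| = 7 cm
2–4 s: |Δx| = |-7 − -3| = 4 cm
4–7 s: |Δx| = |1 − -7| = 8 cm
Total path = 19 cm; average speed = 19/7 = 19/7 cm/s.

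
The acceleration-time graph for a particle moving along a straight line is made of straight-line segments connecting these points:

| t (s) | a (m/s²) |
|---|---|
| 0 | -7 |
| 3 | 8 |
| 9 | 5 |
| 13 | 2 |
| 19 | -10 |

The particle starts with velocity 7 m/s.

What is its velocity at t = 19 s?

37.5 m/s

Δv equals the area under the a-t graph; then v = v₀ + Δv.
0–3 s: ½(-7 + 8)(3) = 1.5 m/s
3–9 s: ½(8 + 5)(6) = 39 m/s
9–13 s: ½(5 + 2)(4) = 14 m/s
13–19 s: ½(2 + -10)(6) = -24 m/s
Δv = 30.5 m/s, so v(19) = 7 + (30.5) = 37.5 m/s.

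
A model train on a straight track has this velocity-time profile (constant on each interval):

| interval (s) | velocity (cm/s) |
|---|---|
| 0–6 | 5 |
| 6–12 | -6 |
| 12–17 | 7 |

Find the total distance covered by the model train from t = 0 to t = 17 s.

101 cm

Total distance travelled is ∫|v| dt — sum the magnitudes of each area piece.
0–6 s: |5| × 6 = 30 cm
6–12 s: |-6| × 6 = 36 cm
12–17 s: |7| × 5 = 35 cm
Total distance = 101 cm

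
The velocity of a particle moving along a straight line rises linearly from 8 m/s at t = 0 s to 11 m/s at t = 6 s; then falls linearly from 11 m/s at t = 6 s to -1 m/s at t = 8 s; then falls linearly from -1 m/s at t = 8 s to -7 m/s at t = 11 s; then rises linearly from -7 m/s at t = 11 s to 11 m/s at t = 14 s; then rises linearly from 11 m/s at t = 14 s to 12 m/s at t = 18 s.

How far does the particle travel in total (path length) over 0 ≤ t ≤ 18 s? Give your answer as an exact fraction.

Distance (not displacement) is the total path length: add the absolute areas under v-t.
0–6 s: |½(8 + 11)(6)| = 57 m
6–8 s: v = 0 at t = 47/6 s; triangle areas 121/12 + 1/12 = 61/6 m
8–11 s: |½(-1 + -7)(3)| = 12 m
11–14 s: v = 0 at t = 73/6 s; triangle areas 49/12 + 121/12 = 85/6 m
14–18 s: |½(11 + 12)(4)| = 46 m
Total distance = 418/3 m

418/3 m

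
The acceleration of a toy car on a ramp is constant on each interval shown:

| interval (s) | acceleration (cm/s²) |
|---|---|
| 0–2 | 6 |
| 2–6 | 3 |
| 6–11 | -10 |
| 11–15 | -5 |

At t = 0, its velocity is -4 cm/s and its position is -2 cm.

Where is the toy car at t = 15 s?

-127 cm

On each constant-a segment, Δv = aΔt and Δx = v₀Δt + ½aΔt²; chain segment to segment.
0–2 s: v starts -4 cm/s; Δx = -4·2 + ½·6·2² = 4 cm; v ends 8 cm/s.
2–6 s: v starts 8 cm/s; Δx = 8·4 + ½·3·4² = 56 cm; v ends 20 cm/s.
6–11 s: v starts 20 cm/s; Δx = 20·5 + ½·-10·5² = -25 cm; v ends -30 cm/s.
11–15 s: v starts -30 cm/s; Δx = -30·4 + ½·-5·4² = -160 cm; v ends -50 cm/s.
x(15) = -2 + Σ Δx = -127 cm.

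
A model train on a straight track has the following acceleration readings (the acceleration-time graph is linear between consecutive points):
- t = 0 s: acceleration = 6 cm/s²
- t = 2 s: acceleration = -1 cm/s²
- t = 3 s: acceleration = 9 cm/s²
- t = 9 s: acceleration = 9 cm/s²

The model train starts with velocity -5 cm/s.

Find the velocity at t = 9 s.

58 cm/s

Δv equals the area under the a-t graph; then v = v₀ + Δv.
0–2 s: ½(6 + -1)(2) = 5 cm/s
2–3 s: ½(-1 + 9)(1) = 4 cm/s
3–9 s: 9 × 6 = 54 cm/s
Δv = 63 cm/s, so v(9) = -5 + (63) = 58 cm/s.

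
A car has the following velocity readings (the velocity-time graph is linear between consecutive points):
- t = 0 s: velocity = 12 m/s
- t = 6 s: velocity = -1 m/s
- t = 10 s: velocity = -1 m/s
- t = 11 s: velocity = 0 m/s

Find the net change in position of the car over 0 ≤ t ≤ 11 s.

28.5 m

Net displacement equals the area under the velocity-time graph (areas below the axis count negative).
0–6 s: ½(12 + -1)(6) = 33 m
6–10 s: -1 × 4 = -4 m
10–11 s: ½(-1 + 0)(1) = -0.5 m
Net displacement = 28.5 m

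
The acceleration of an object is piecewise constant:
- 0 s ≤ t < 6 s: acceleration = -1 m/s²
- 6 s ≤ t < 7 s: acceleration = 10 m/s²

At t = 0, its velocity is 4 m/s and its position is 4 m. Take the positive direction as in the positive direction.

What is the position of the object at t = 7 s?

13 m

On each constant-a segment, Δv = aΔt and Δx = v₀Δt + ½aΔt²; chain segment to segment.
0–6 s: v starts 4 m/s; Δx = 4·6 + ½·-1·6² = 6 m; v ends -2 m/s.
6–7 s: v starts -2 m/s; Δx = -2·1 + ½·10·1² = 3 m; v ends 8 m/s.
x(7) = 4 + Σ Δx = 13 m.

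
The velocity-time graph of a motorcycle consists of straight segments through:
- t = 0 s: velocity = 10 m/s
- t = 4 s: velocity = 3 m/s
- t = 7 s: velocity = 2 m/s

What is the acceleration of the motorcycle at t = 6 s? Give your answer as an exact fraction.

Acceleration is the slope of the v-t graph on 4–7 s: (2 − 3)/(7 − 4) = -1/3 m/s².

-1/3 m/s²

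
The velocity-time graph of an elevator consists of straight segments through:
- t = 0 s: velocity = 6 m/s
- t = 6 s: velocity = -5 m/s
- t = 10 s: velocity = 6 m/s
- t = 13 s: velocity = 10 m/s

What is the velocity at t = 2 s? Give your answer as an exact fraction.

On 0–6 s the graph is linear from 6 to -5 m/s: v(2) = 6 + (-5 − 6)·(2 − 0)/(6 − 0) = 7/3 m/s.

7/3 m/s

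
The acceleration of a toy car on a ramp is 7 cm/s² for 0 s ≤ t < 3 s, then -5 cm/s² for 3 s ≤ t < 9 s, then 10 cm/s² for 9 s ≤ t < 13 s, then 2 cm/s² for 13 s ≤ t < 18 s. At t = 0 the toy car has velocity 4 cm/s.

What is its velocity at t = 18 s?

45 cm/s

Δv equals the area under the a-t graph; then v = v₀ + Δv.
0–3 s: 7 × 3 = 21 cm/s
3–9 s: -5 × 6 = -30 cm/s
9–13 s: 10 × 4 = 40 cm/s
13–18 s: 2 × 5 = 10 cm/s
Δv = 41 cm/s, so v(18) = 4 + (41) = 45 cm/s.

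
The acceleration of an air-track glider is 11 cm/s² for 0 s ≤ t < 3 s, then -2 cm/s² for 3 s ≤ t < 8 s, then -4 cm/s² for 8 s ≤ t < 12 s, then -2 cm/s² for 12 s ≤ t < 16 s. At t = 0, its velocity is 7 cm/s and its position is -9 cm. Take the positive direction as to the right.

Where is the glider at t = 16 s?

On each constant-a segment, Δv = aΔt and Δx = v₀Δt + ½aΔt²; chain segment to segment.
0–3 s: v starts 7 cm/s; Δx = 7·3 + ½·11·3² = 70.5 cm; v ends 40 cm/s.
3–8 s: v starts 40 cm/s; Δx = 40·5 + ½·-2·5² = 175 cm; v ends 30 cm/s.
8–12 s: v starts 30 cm/s; Δx = 30·4 + ½·-4·4² = 88 cm; v ends 14 cm/s.
12–16 s: v starts 14 cm/s; Δx = 14·4 + ½·-2·4² = 40 cm; v ends 6 cm/s.
x(16) = -9 + Σ Δx = 364.5 cm.

364.5 cm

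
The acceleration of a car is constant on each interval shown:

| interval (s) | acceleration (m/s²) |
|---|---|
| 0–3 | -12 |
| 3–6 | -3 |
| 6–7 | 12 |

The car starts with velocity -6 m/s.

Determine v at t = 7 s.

-39 m/s

Δv equals the area under the a-t graph; then v = v₀ + Δv.
0–3 s: -12 × 3 = -36 m/s
3–6 s: -3 × 3 = -9 m/s
6–7 s: 12 × 1 = 12 m/s
Δv = -33 m/s, so v(7) = -6 + (-33) = -39 m/s.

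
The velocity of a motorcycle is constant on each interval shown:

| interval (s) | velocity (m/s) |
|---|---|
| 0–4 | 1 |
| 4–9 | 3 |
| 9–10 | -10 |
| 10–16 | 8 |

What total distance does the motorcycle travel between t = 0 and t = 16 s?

Total distance travelled is ∫|v| dt — sum the magnitudes of each area piece.
0–4 s: |1| × 4 = 4 m
4–9 s: |3| × 5 = 15 m
9–10 s: |-10| × 1 = 10 m
10–16 s: |8| × 6 = 48 m
Total distance = 77 m

77 m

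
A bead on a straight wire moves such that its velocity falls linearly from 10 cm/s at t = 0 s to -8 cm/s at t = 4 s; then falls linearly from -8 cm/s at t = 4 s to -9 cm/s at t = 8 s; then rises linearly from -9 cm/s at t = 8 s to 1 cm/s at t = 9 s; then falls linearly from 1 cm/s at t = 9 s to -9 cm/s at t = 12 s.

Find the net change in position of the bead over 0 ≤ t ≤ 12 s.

Displacement is the signed area under the v-t curve.
0–4 s: ½(10 + -8)(4) = 4 cm
4–8 s: ½(-8 + -9)(4) = -34 cm
8–9 s: ½(-9 + 1)(1) = -4 cm
9–12 s: ½(1 + -9)(3) = -12 cm
Net displacement = -46 cm

-46 cm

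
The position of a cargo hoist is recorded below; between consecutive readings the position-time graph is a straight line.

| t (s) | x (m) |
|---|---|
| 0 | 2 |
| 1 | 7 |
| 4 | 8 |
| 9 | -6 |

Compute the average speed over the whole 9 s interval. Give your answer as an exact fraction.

20/9 m/s

Average speed = (total path length)/(elapsed time); on a piecewise-linear x-t graph the path length is Σ|Δx|.
0–1 s: |Δx| = |7 − 2| = 5 m
1–4 s: |Δx| = |8 − 7| = 1 m
4–9 s: |Δx| = |-6 − 8| = 14 m
Total path = 20 m; average speed = 20/9 = 20/9 m/s.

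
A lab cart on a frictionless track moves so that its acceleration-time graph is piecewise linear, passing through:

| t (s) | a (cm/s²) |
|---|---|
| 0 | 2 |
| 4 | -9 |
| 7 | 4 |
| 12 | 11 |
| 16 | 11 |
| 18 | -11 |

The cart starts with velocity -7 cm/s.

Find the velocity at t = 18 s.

53 cm/s

Δv equals the area under the a-t graph; then v = v₀ + Δv.
0–4 s: ½(2 + -9)(4) = -14 cm/s
4–7 s: ½(-9 + 4)(3) = -7.5 cm/s
7–12 s: ½(4 + 11)(5) = 37.5 cm/s
12–16 s: 11 × 4 = 44 cm/s
16–18 s: ½(11 + -11)(2) = 0 cm/s
Δv = 60 cm/s, so v(18) = -7 + (60) = 53 cm/s.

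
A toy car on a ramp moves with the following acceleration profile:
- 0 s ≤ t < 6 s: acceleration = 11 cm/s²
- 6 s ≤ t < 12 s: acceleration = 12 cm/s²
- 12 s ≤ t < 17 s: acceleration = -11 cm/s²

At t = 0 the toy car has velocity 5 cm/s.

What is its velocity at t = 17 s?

88 cm/s

Δv equals the area under the a-t graph; then v = v₀ + Δv.
0–6 s: 11 × 6 = 66 cm/s
6–12 s: 12 × 6 = 72 cm/s
12–17 s: -11 × 5 = -55 cm/s
Δv = 83 cm/s, so v(17) = 5 + (83) = 88 cm/s.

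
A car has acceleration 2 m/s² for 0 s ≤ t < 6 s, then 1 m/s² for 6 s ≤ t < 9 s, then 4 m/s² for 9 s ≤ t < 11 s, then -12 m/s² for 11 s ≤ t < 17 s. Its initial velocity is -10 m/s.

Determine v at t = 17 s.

-59 m/s

Δv equals the area under the a-t graph; then v = v₀ + Δv.
0–6 s: 2 × 6 = 12 m/s
6–9 s: 1 × 3 = 3 m/s
9–11 s: 4 × 2 = 8 m/s
11–17 s: -12 × 6 = -72 m/s
Δv = -49 m/s, so v(17) = -10 + (-49) = -59 m/s.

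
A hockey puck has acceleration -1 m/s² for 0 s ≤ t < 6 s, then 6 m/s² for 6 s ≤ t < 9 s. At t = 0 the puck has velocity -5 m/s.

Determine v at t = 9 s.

7 m/s

Δv equals the area under the a-t graph; then v = v₀ + Δv.
0–6 s: -1 × 6 = -6 m/s
6–9 s: 6 × 3 = 18 m/s
Δv = 12 m/s, so v(9) = -5 + (12) = 7 m/s.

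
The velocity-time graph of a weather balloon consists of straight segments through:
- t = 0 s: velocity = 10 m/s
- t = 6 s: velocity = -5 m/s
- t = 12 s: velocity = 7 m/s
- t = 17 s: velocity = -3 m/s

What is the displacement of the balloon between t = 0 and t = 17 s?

31 m

Net displacement equals the area under the velocity-time graph (areas below the axis count negative).
0–6 s: ½(10 + -5)(6) = 15 m
6–12 s: ½(-5 + 7)(6) = 6 m
12–17 s: ½(7 + -3)(5) = 10 m
Net displacement = 31 m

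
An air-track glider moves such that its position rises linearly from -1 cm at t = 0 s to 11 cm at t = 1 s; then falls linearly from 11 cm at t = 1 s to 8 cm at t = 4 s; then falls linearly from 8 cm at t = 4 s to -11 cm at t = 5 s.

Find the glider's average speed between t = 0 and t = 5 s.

6.8 cm/s

Average speed = (total path length)/(elapsed time); on a piecewise-linear x-t graph the path length is Σ|Δx|.
0–1 s: |Δx| = |11 − -1| = 12 cm
1–4 s: |Δx| = |8 − 11| = 3 cm
4–5 s: |Δx| = |-11 − 8| = 19 cm
Total path = 34 cm; average speed = 34/5 = 6.8 cm/s.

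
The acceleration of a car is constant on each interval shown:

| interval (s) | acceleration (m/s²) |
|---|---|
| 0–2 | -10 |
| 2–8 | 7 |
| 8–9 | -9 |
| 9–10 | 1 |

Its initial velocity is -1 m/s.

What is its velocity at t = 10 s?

13 m/s

Δv equals the area under the a-t graph; then v = v₀ + Δv.
0–2 s: -10 × 2 = -20 m/s
2–8 s: 7 × 6 = 42 m/s
8–9 s: -9 × 1 = -9 m/s
9–10 s: 1 × 1 = 1 m/s
Δv = 14 m/s, so v(10) = -1 + (14) = 13 m/s.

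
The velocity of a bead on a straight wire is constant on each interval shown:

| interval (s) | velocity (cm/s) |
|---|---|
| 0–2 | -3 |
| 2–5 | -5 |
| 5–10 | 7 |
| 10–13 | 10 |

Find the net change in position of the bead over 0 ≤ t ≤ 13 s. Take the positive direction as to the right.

Net displacement equals the area under the velocity-time graph (areas below the axis count negative).
0–2 s: -3 × 2 = -6 cm
2–5 s: -5 × 3 = -15 cm
5–10 s: 7 × 5 = 35 cm
10–13 s: 10 × 3 = 30 cm
Net displacement = 44 cm

44 cm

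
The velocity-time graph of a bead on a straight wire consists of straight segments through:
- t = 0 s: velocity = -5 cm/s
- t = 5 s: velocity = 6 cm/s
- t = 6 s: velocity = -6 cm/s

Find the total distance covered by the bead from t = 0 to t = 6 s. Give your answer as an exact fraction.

Total distance travelled is ∫|v| dt — sum the magnitudes of each area piece.
0–5 s: v = 0 at t = 25/11 s; triangle areas 125/22 + 90/11 = 305/22 cm
5–6 s: v = 0 at t = 5.5 s; triangle areas 1.5 + 1.5 = 3 cm
Total distance = 371/22 cm

371/22 cm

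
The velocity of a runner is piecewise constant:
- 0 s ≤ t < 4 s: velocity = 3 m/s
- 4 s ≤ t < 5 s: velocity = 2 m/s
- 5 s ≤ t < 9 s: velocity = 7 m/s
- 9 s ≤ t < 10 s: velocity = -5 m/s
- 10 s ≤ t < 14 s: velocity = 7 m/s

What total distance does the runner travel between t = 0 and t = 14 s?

75 m

Distance (not displacement) is the total path length: add the absolute areas under v-t.
0–4 s: |3| × 4 = 12 m
4–5 s: |2| × 1 = 2 m
5–9 s: |7| × 4 = 28 m
9–10 s: |-5| × 1 = 5 m
10–14 s: |7| × 4 = 28 m
Total distance = 75 m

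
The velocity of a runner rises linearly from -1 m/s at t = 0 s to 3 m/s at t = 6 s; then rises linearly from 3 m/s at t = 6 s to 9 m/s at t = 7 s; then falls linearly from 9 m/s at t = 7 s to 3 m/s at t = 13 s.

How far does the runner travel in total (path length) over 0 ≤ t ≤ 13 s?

49.5 m

Distance (not displacement) is the total path length: add the absolute areas under v-t.
0–6 s: v = 0 at t = 1.5 s; triangle areas 0.75 + 6.75 = 7.5 m
6–7 s: |½(3 + 9)(1)| = 6 m
7–13 s: |½(9 + 3)(6)| = 36 m
Total distance = 49.5 m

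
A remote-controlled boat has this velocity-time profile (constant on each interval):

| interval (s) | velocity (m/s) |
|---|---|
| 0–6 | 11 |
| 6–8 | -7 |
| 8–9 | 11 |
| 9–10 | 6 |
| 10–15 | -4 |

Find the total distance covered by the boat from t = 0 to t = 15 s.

Distance (not displacement) is the total path length: add the absolute areas under v-t.
0–6 s: |11| × 6 = 66 m
6–8 s: |-7| × 2 = 14 m
8–9 s: |11| × 1 = 11 m
9–10 s: |6| × 1 = 6 m
10–15 s: |-4| × 5 = 20 m
Total distance = 117 m

117 m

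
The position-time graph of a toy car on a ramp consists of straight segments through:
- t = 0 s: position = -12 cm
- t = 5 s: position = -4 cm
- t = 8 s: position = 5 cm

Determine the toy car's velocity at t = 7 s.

Velocity is the slope of the x-t graph on 5–8 s: (5 − -4)/(8 − 5) = 3 cm/s.

3 cm/s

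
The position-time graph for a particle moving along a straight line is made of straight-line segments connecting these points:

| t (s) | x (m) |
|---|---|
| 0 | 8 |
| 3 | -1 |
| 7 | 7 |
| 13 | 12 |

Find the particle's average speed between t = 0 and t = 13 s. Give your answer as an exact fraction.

22/13 m/s

Average speed = (total path length)/(elapsed time); on a piecewise-linear x-t graph the path length is Σ|Δx|.
0–3 s: |Δx| = |-1 − 8| = 9 m
3–7 s: |Δx| = |7 − -1| = 8 m
7–13 s: |Δx| = |12 − 7| = 5 m
Total path = 22 m; average speed = 22/13 = 22/13 m/s.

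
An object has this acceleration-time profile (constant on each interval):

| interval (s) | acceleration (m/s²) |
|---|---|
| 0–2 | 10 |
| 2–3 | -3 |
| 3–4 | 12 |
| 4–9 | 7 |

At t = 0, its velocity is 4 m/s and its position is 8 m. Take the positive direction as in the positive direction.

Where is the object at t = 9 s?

338 m

On each constant-a segment, Δv = aΔt and Δx = v₀Δt + ½aΔt²; chain segment to segment.
0–2 s: v starts 4 m/s; Δx = 4·2 + ½·10·2² = 28 m; v ends 24 m/s.
2–3 s: v starts 24 m/s; Δx = 24·1 + ½·-3·1² = 22.5 m; v ends 21 m/s.
3–4 s: v starts 21 m/s; Δx = 21·1 + ½·12·1² = 27 m; v ends 33 m/s.
4–9 s: v starts 33 m/s; Δx = 33·5 + ½·7·5² = 252.5 m; v ends 68 m/s.
x(9) = 8 + Σ Δx = 338 m.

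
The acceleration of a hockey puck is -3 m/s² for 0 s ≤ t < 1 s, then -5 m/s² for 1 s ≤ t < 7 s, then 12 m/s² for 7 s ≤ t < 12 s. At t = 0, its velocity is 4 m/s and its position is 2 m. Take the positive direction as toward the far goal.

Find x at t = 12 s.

On each constant-a segment, Δv = aΔt and Δx = v₀Δt + ½aΔt²; chain segment to segment.
0–1 s: v starts 4 m/s; Δx = 4·1 + ½·-3·1² = 2.5 m; v ends 1 m/s.
1–7 s: v starts 1 m/s; Δx = 1·6 + ½·-5·6² = -84 m; v ends -29 m/s.
7–12 s: v starts -29 m/s; Δx = -29·5 + ½·12·5² = 5 m; v ends 31 m/s.
x(12) = 2 + Σ Δx = -74.5 m.

-74.5 m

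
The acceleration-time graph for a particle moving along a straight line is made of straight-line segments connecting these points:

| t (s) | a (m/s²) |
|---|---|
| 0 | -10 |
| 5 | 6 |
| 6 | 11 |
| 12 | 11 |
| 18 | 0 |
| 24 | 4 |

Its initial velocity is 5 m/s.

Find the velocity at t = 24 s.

114.5 m/s

Δv equals the area under the a-t graph; then v = v₀ + Δv.
0–5 s: ½(-10 + 6)(5) = -10 m/s
5–6 s: ½(6 + 11)(1) = 8.5 m/s
6–12 s: 11 × 6 = 66 m/s
12–18 s: ½(11 + 0)(6) = 33 m/s
18–24 s: ½(0 + 4)(6) = 12 m/s
Δv = 109.5 m/s, so v(24) = 5 + (109.5) = 114.5 m/s.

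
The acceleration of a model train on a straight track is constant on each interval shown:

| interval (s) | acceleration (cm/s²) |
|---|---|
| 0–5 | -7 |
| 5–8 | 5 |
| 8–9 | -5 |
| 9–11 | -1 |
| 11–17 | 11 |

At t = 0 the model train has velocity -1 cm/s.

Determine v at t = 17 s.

Δv equals the area under the a-t graph; then v = v₀ + Δv.
0–5 s: -7 × 5 = -35 cm/s
5–8 s: 5 × 3 = 15 cm/s
8–9 s: -5 × 1 = -5 cm/s
9–11 s: -1 × 2 = -2 cm/s
11–17 s: 11 × 6 = 66 cm/s
Δv = 39 cm/s, so v(17) = -1 + (39) = 38 cm/s.

38 cm/s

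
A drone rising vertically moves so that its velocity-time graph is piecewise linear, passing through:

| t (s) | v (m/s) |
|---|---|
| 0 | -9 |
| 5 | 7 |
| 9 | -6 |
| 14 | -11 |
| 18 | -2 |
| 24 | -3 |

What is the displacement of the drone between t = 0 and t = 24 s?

-86.5 m

Displacement is the signed area under the v-t curve.
0–5 s: ½(-9 + 7)(5) = -5 m
5–9 s: ½(7 + -6)(4) = 2 m
9–14 s: ½(-6 + -11)(5) = -42.5 m
14–18 s: ½(-11 + -2)(4) = -26 m
18–24 s: ½(-2 + -3)(6) = -15 m
Net displacement = -86.5 m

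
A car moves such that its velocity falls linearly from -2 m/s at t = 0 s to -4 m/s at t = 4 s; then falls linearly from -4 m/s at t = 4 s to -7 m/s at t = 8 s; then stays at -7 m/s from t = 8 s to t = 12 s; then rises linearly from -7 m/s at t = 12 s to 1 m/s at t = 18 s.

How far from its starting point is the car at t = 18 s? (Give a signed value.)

-80 m

Net displacement equals the area under the velocity-time graph (areas below the axis count negative).
0–4 s: ½(-2 + -4)(4) = -12 m
4–8 s: ½(-4 + -7)(4) = -22 m
8–12 s: -7 × 4 = -28 m
12–18 s: ½(-7 + 1)(6) = -18 m
Net displacement = -80 m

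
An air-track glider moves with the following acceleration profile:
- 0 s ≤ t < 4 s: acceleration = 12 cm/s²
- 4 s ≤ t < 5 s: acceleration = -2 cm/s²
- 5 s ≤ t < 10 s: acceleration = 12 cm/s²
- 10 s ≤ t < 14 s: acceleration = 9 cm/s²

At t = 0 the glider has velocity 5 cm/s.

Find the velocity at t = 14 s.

Δv equals the area under the a-t graph; then v = v₀ + Δv.
0–4 s: 12 × 4 = 48 cm/s
4–5 s: -2 × 1 = -2 cm/s
5–10 s: 12 × 5 = 60 cm/s
10–14 s: 9 × 4 = 36 cm/s
Δv = 142 cm/s, so v(14) = 5 + (142) = 147 cm/s.

147 cm/s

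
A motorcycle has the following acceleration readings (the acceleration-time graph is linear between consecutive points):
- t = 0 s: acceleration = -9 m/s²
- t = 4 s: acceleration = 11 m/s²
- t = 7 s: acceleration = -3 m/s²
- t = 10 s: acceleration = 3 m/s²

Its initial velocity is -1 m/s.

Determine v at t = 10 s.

15 m/s

Δv equals the area under the a-t graph; then v = v₀ + Δv.
0–4 s: ½(-9 + 11)(4) = 4 m/s
4–7 s: ½(11 + -3)(3) = 12 m/s
7–10 s: ½(-3 + 3)(3) = 0 m/s
Δv = 16 m/s, so v(10) = -1 + (16) = 15 m/s.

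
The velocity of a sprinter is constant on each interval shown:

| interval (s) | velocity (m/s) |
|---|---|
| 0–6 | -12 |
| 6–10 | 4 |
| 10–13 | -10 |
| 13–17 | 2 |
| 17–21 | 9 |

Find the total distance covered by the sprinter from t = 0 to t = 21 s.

162 m

Total distance travelled is ∫|v| dt — sum the magnitudes of each area piece.
0–6 s: |-12| × 6 = 72 m
6–10 s: |4| × 4 = 16 m
10–13 s: |-10| × 3 = 30 m
13–17 s: |2| × 4 = 8 m
17–21 s: |9| × 4 = 36 m
Total distance = 162 m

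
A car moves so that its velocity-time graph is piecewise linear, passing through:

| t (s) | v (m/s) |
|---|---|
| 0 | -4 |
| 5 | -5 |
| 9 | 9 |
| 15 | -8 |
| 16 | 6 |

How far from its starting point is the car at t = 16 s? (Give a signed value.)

-12.5 m

Displacement is the signed area under the v-t curve.
0–5 s: ½(-4 + -5)(5) = -22.5 m
5–9 s: ½(-5 + 9)(4) = 8 m
9–15 s: ½(9 + -8)(6) = 3 m
15–16 s: ½(-8 + 6)(1) = -1 m
Net displacement = -12.5 m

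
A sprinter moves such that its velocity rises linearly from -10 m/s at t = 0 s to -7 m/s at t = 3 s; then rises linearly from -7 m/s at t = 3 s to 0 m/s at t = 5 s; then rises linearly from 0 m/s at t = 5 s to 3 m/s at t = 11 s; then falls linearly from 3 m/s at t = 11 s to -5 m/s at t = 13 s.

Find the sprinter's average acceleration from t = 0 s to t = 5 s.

Average acceleration = Δv/Δt = (0 − -10)/(5 − 0) = 2 m/s².

2 m/s²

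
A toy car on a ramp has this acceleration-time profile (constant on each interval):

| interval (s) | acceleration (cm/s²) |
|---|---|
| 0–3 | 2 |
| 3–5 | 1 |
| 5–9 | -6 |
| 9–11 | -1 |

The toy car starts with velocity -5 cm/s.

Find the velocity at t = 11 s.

Δv equals the area under the a-t graph; then v = v₀ + Δv.
0–3 s: 2 × 3 = 6 cm/s
3–5 s: 1 × 2 = 2 cm/s
5–9 s: -6 × 4 = -24 cm/s
9–11 s: -1 × 2 = -2 cm/s
Δv = -18 cm/s, so v(11) = -5 + (-18) = -23 cm/s.

-23 cm/s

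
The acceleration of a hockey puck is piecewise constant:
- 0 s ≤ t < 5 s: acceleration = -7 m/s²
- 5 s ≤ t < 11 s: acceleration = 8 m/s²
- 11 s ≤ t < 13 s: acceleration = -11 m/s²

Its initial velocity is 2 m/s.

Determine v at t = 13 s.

-7 m/s

Δv equals the area under the a-t graph; then v = v₀ + Δv.
0–5 s: -7 × 5 = -35 m/s
5–11 s: 8 × 6 = 48 m/s
11–13 s: -11 × 2 = -22 m/s
Δv = -9 m/s, so v(13) = 2 + (-9) = -7 m/s.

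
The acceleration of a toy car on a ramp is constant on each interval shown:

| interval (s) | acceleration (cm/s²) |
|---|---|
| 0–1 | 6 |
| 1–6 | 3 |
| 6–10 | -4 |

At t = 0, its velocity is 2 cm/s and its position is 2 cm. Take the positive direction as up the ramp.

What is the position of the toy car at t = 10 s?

144.5 cm

On each constant-a segment, Δv = aΔt and Δx = v₀Δt + ½aΔt²; chain segment to segment.
0–1 s: v starts 2 cm/s; Δx = 2·1 + ½·6·1² = 5 cm; v ends 8 cm/s.
1–6 s: v starts 8 cm/s; Δx = 8·5 + ½·3·5² = 77.5 cm; v ends 23 cm/s.
6–10 s: v starts 23 cm/s; Δx = 23·4 + ½·-4·4² = 60 cm; v ends 7 cm/s.
x(10) = 2 + Σ Δx = 144.5 cm.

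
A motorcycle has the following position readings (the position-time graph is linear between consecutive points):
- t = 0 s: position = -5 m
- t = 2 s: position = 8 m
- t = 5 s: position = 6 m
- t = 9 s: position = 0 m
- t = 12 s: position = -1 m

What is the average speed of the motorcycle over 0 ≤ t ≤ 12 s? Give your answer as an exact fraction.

11/6 m/s

Average speed = (total path length)/(elapsed time); on a piecewise-linear x-t graph the path length is Σ|Δx|.
0–2 s: |Δx| = |8 − -5| = 13 m
2–5 s: |Δx| = |6 − 8| = 2 m
5–9 s: |Δx| = |0 − 6| = 6 m
9–12 s: |Δx| = |-1 − 0| = 1 m
Total path = 22 m; average speed = 22/12 = 11/6 m/s.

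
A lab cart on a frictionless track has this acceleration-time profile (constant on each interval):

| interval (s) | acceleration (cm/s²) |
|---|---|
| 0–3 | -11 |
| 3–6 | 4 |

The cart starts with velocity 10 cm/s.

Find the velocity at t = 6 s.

-11 cm/s

Δv equals the area under the a-t graph; then v = v₀ + Δv.
0–3 s: -11 × 3 = -33 cm/s
3–6 s: 4 × 3 = 12 cm/s
Δv = -21 cm/s, so v(6) = 10 + (-21) = -11 cm/s.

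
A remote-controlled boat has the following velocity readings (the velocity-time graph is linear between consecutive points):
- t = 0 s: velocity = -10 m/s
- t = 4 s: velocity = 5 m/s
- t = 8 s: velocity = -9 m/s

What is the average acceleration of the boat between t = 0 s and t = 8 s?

0.125 m/s²

Average acceleration = Δv/Δt = (-9 − -10)/(8 − 0) = 0.125 m/s².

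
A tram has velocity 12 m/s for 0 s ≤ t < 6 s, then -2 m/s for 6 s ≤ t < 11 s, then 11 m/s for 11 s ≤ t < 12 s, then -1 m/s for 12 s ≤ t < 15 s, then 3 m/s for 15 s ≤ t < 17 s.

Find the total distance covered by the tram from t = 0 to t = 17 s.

102 m

Total distance travelled is ∫|v| dt — sum the magnitudes of each area piece.
0–6 s: |12| × 6 = 72 m
6–11 s: |-2| × 5 = 10 m
11–12 s: |11| × 1 = 11 m
12–15 s: |-1| × 3 = 3 m
15–17 s: |3| × 2 = 6 m
Total distance = 102 m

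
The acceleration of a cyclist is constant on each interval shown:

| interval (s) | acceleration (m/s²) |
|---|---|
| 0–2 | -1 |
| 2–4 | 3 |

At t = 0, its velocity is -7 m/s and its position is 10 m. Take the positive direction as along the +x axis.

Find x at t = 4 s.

-18 m

On each constant-a segment, Δv = aΔt and Δx = v₀Δt + ½aΔt²; chain segment to segment.
0–2 s: v starts -7 m/s; Δx = -7·2 + ½·-1·2² = -16 m; v ends -9 m/s.
2–4 s: v starts -9 m/s; Δx = -9·2 + ½·3·2² = -12 m; v ends -3 m/s.
x(4) = 10 + Σ Δx = -18 m.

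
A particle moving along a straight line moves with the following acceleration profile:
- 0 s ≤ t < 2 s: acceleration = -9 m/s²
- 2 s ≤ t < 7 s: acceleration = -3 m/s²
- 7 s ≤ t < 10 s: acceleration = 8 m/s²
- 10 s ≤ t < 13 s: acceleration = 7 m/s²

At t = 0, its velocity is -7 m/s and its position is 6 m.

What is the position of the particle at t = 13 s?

-289 m

On each constant-a segment, Δv = aΔt and Δx = v₀Δt + ½aΔt²; chain segment to segment.
0–2 s: v starts -7 m/s; Δx = -7·2 + ½·-9·2² = -32 m; v ends -25 m/s.
2–7 s: v starts -25 m/s; Δx = -25·5 + ½·-3·5² = -162.5 m; v ends -40 m/s.
7–10 s: v starts -40 m/s; Δx = -40·3 + ½·8·3² = -84 m; v ends -16 m/s.
10–13 s: v starts -16 m/s; Δx = -16·3 + ½·7·3² = -16.5 m; v ends 5 m/s.
x(13) = 6 + Σ Δx = -289 m.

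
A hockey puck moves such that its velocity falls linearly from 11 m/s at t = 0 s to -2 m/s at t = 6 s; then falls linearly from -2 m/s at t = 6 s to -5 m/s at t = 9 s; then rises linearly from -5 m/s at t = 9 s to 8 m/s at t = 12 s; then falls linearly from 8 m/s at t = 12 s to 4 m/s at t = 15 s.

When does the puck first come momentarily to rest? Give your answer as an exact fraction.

t = 66/13 s

v changes sign on 0–6 s (from 11 to -2); the graph is linear there, so v = 0 at t = 0 + (-11)·(6 − 0)/(-2 − 11) = 66/13 s.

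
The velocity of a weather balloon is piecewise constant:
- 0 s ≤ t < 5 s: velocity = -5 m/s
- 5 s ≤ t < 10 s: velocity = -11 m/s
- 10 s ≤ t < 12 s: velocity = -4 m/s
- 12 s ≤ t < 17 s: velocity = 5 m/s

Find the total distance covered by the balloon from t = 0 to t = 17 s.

Total distance travelled is ∫|v| dt — sum the magnitudes of each area piece.
0–5 s: |-5| × 5 = 25 m
5–10 s: |-11| × 5 = 55 m
10–12 s: |-4| × 2 = 8 m
12–17 s: |5| × 5 = 25 m
Total distance = 113 m

113 m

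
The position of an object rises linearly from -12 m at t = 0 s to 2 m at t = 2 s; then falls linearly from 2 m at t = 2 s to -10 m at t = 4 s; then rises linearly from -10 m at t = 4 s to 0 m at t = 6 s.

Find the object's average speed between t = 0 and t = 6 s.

Average speed = (total path length)/(elapsed time); on a piecewise-linear x-t graph the path length is Σ|Δx|.
0–2 s: |Δx| = |2 − -12| = 14 m
2–4 s: |Δx| = |-10 − 2| = 12 m
4–6 s: |Δx| = |0 − -10| = 10 m
Total path = 36 m; average speed = 36/6 = 6 m/s.

6 m/s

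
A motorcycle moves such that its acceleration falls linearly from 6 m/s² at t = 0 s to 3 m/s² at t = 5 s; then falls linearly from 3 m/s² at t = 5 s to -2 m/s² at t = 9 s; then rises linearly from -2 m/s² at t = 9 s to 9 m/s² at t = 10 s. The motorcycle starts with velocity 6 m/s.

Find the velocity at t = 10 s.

Δv equals the area under the a-t graph; then v = v₀ + Δv.
0–5 s: ½(6 + 3)(5) = 22.5 m/s
5–9 s: ½(3 + -2)(4) = 2 m/s
9–10 s: ½(-2 + 9)(1) = 3.5 m/s
Δv = 28 m/s, so v(10) = 6 + (28) = 34 m/s.

34 m/s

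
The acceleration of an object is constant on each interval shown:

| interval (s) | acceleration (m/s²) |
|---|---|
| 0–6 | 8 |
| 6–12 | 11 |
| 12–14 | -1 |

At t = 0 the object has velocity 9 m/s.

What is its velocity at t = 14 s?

121 m/s

Δv equals the area under the a-t graph; then v = v₀ + Δv.
0–6 s: 8 × 6 = 48 m/s
6–12 s: 11 × 6 = 66 m/s
12–14 s: -1 × 2 = -2 m/s
Δv = 112 m/s, so v(14) = 9 + (112) = 121 m/s.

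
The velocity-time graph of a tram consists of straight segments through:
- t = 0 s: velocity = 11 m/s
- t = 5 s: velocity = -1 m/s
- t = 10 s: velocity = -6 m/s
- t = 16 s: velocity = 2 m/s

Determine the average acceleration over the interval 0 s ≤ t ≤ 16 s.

-0.5625 m/s²

Average acceleration = Δv/Δt = (2 − 11)/(16 − 0) = -0.5625 m/s².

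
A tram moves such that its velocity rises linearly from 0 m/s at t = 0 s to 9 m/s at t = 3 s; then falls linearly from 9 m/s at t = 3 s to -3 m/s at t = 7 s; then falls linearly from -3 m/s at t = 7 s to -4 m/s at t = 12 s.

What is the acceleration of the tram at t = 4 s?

-3 m/s²

Acceleration is the slope of the v-t graph on 3–7 s: (-3 − 9)/(7 − 3) = -3 m/s².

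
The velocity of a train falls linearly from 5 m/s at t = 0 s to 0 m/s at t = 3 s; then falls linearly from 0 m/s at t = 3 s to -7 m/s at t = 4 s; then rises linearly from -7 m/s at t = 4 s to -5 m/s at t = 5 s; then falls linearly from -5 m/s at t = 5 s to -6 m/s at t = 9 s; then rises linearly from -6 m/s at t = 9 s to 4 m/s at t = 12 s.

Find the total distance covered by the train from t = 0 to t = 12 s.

Distance (not displacement) is the total path length: add the absolute areas under v-t.
0–3 s: |½(5 + 0)(3)| = 7.5 m
3–4 s: |½(0 + -7)(1)| = 3.5 m
4–5 s: |½(-7 + -5)(1)| = 6 m
5–9 s: |½(-5 + -6)(4)| = 22 m
9–12 s: v = 0 at t = 10.8 s; triangle areas 5.4 + 2.4 = 7.8 m
Total distance = 46.8 m

46.8 m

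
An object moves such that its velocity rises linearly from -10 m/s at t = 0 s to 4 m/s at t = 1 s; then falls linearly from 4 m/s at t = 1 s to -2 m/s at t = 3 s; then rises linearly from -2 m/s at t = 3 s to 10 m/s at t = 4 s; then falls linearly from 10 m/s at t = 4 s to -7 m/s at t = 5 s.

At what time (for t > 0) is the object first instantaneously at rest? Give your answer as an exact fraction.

t = 5/7 s

v changes sign on 0–1 s (from -10 to 4); the graph is linear there, so v = 0 at t = 0 + (10)·(1 − 0)/(4 − -10) = 5/7 s.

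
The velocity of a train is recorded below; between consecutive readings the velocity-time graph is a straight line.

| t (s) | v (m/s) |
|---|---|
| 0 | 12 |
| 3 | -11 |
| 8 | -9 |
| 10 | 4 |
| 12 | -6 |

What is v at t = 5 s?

On 3–8 s the graph is linear from -11 to -9 m/s: v(5) = -11 + (-9 − -11)·(5 − 3)/(8 − 3) = -10.2 m/s.

-10.2 m/s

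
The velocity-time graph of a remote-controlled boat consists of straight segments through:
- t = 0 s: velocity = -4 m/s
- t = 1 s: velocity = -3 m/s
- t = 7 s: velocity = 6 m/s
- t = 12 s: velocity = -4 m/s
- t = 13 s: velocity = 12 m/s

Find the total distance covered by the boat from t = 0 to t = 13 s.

Total distance travelled is ∫|v| dt — sum the magnitudes of each area piece.
0–1 s: |½(-4 + -3)(1)| = 3.5 m
1–7 s: v = 0 at t = 3 s; triangle areas 3 + 12 = 15 m
7–12 s: v = 0 at t = 10 s; triangle areas 9 + 4 = 13 m
12–13 s: v = 0 at t = 12.25 s; triangle areas 0.5 + 4.5 = 5 m
Total distance = 36.5 m

36.5 m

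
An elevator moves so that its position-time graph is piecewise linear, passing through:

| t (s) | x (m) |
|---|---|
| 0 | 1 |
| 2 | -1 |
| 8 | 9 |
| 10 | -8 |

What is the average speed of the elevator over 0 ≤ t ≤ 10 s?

Average speed = (total path length)/(elapsed time); on a piecewise-linear x-t graph the path length is Σ|Δx|.
0–2 s: |Δx| = |-1 − 1| = 2 m
2–8 s: |Δx| = |9 − -1| = 10 m
8–10 s: |Δx| = |-8 − 9| = 17 m
Total path = 29 m; average speed = 29/10 = 2.9 m/s.

2.9 m/s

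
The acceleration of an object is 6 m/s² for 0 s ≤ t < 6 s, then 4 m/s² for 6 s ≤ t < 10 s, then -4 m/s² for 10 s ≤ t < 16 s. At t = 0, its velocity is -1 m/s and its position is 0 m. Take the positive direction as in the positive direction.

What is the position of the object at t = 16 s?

508 m

On each constant-a segment, Δv = aΔt and Δx = v₀Δt + ½aΔt²; chain segment to segment.
0–6 s: v starts -1 m/s; Δx = -1·6 + ½·6·6² = 102 m; v ends 35 m/s.
6–10 s: v starts 35 m/s; Δx = 35·4 + ½·4·4² = 172 m; v ends 51 m/s.
10–16 s: v starts 51 m/s; Δx = 51·6 + ½·-4·6² = 234 m; v ends 27 m/s.
x(16) = 0 + Σ Δx = 508 m.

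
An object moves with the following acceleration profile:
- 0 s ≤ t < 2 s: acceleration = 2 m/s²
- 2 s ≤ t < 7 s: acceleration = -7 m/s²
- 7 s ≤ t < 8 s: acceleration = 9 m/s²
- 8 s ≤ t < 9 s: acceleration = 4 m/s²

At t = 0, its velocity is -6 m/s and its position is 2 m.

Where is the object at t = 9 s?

-162 m

On each constant-a segment, Δv = aΔt and Δx = v₀Δt + ½aΔt²; chain segment to segment.
0–2 s: v starts -6 m/s; Δx = -6·2 + ½·2·2² = -8 m; v ends -2 m/s.
2–7 s: v starts -2 m/s; Δx = -2·5 + ½·-7·5² = -97.5 m; v ends -37 m/s.
7–8 s: v starts -37 m/s; Δx = -37·1 + ½·9·1² = -32.5 m; v ends -28 m/s.
8–9 s: v starts -28 m/s; Δx = -28·1 + ½·4·1² = -26 m; v ends -24 m/s.
x(9) = 2 + Σ Δx = -162 m.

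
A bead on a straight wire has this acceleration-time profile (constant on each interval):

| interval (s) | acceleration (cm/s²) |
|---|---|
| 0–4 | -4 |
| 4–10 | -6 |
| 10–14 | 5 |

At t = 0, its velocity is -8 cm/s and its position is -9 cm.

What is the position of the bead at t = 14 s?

On each constant-a segment, Δv = aΔt and Δx = v₀Δt + ½aΔt²; chain segment to segment.
0–4 s: v starts -8 cm/s; Δx = -8·4 + ½·-4·4² = -64 cm; v ends -24 cm/s.
4–10 s: v starts -24 cm/s; Δx = -24·6 + ½·-6·6² = -252 cm; v ends -60 cm/s.
10–14 s: v starts -60 cm/s; Δx = -60·4 + ½·5·4² = -200 cm; v ends -40 cm/s.
x(14) = -9 + Σ Δx = -525 cm.

-525 cm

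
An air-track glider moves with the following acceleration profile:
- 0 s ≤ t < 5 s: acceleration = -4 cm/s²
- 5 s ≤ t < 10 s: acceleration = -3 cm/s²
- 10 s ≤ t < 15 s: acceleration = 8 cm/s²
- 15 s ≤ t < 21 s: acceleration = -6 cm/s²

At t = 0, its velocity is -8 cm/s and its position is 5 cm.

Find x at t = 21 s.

On each constant-a segment, Δv = aΔt and Δx = v₀Δt + ½aΔt²; chain segment to segment.
0–5 s: v starts -8 cm/s; Δx = -8·5 + ½·-4·5² = -90 cm; v ends -28 cm/s.
5–10 s: v starts -28 cm/s; Δx = -28·5 + ½·-3·5² = -177.5 cm; v ends -43 cm/s.
10–15 s: v starts -43 cm/s; Δx = -43·5 + ½·8·5² = -115 cm; v ends -3 cm/s.
15–21 s: v starts -3 cm/s; Δx = -3·6 + ½·-6·6² = -126 cm; v ends -39 cm/s.
x(21) = 5 + Σ Δx = -503.5 cm.

-503.5 cm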